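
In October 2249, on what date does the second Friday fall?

October 12, 2249

October 1, 2249 is a Monday.
The first Friday is therefore October 5 (4 days later).
The second Friday is 5 + 1×7 = October 12.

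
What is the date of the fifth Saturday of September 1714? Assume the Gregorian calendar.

September 29, 1714

September 1, 1714 is a Saturday.
The first Saturday is therefore September 1 (same day).
The fifth Saturday is 1 + 4×7 = September 29.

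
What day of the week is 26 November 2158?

Sunday

Doomsday rule: the anchor day for the 2100s is Sunday. For year 58: 58÷12 = 4 r 10, and 10÷4 = 2, so 4+10+2 = 16.
Sunday + 16 ≡ Tuesday — that's 2158's doomsday.
In November the doomsday date is Nov 7.
Nov 26 is 19 days after Nov 7; 19 mod 7 = 5, so Tuesday + 5 = Sunday.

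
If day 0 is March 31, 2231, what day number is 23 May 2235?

1514

Mar 31, 2231 → Mar 31, 2232: 366 days (Feb 29, 2232 is in that span).
Mar 31, 2232 → Mar 31, 2233: 365 days.
Mar 31, 2233 → Mar 31, 2234: 365 days.
Mar 31, 2234 → Mar 31, 2235: 365 days.
Mar 31, 2235 → Apr 30, 2235: 30 days (March has 31).
Apr 30, 2235 → May 23, 2235: 23 days.
Total: 1514 days.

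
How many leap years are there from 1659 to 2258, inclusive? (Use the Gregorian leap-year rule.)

Multiples of 4 in [1659,2258]: 150.
Of those, multiples of 100: 6 (not leap unless ÷400).
Multiples of 400: 1.
Leap years = 150 − 6 + 1 = 145.

145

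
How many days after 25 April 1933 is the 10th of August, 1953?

Apr 25, 1933 → Apr 25, 1934: 365 days.
Apr 25, 1934 → Apr 25, 1935: 365 days.
Apr 25, 1935 → Apr 25, 1936: 366 days (Feb 29, 1936 is in that span).
Apr 25, 1936 → Apr 25, 1937: 365 days.
Apr 25, 1937 → Apr 25, 1938: 365 days.
Apr 25, 1938 → Apr 25, 1939: 365 days.
Apr 25, 1939 → Apr 25, 1940: 366 days (Feb 29, 1940 is in that span).
Apr 25, 1940 → Apr 25, 1941: 365 days.
Apr 25, 1941 → Apr 25, 1942: 365 days.
Apr 25, 1942 → Apr 25, 1943: 365 days.
Apr 25, 1943 → Apr 25, 1944: 366 days (Feb 29, 1944 is in that span).
Apr 25, 1944 → Apr 25, 1945: 365 days.
Apr 25, 1945 → Apr 25, 1946: 365 days.
Apr 25, 1946 → Apr 25, 1947: 365 days.
Apr 25, 1947 → Apr 25, 1948: 366 days (Feb 29, 1948 is in that span).
Apr 25, 1948 → Apr 25, 1949: 365 days.
Apr 25, 1949 → Apr 25, 1950: 365 days.
Apr 25, 1950 → Apr 25, 1951: 365 days.
Apr 25, 1951 → Apr 25, 1952: 366 days (Feb 29, 1952 is in that span).
Apr 25, 1952 → Apr 25, 1953: 365 days.
Apr 25, 1953 → May 25, 1953: 30 days (April has 30).
May 25, 1953 → Jun 25, 1953: 31 days (May has 31).
Jun 25, 1953 → Jul 25, 1953: 30 days (June has 30).
Jul 25, 1953 → Aug 10, 1953: 16 days.
Total: 7412 days.

7412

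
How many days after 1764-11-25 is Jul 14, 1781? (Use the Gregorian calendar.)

6075

Nov 25, 1764 → Nov 25, 1765: 365 days.
Nov 25, 1765 → Nov 25, 1766: 365 days.
Nov 25, 1766 → Nov 25, 1767: 365 days.
Nov 25, 1767 → Nov 25, 1768: 366 days (Feb 29, 1768 is in that span).
Nov 25, 1768 → Nov 25, 1769: 365 days.
Nov 25, 1769 → Nov 25, 1770: 365 days.
Nov 25, 1770 → Nov 25, 1771: 365 days.
Nov 25, 1771 → Nov 25, 1772: 366 days (Feb 29, 1772 is in that span).
Nov 25, 1772 → Nov 25, 1773: 365 days.
Nov 25, 1773 → Nov 25, 1774: 365 days.
Nov 25, 1774 → Nov 25, 1775: 365 days.
Nov 25, 1775 → Nov 25, 1776: 366 days (Feb 29, 1776 is in that span).
Nov 25, 1776 → Nov 25, 1777: 365 days.
Nov 25, 1777 → Nov 25, 1778: 365 days.
Nov 25, 1778 → Nov 25, 1779: 365 days.
Nov 25, 1779 → Nov 25, 1780: 366 days (Feb 29, 1780 is in that span).
Nov 25, 1780 → Dec 25, 1780: 30 days (November has 30).
Dec 25, 1780 → Jan 25, 1781: 31 days (December has 31).
Jan 25, 1781 → Feb 25, 1781: 31 days (January has 31).
Feb 25, 1781 → Mar 25, 1781: 28 days (February has 28).
Mar 25, 1781 → Apr 25, 1781: 31 days (March has 31).
Apr 25, 1781 → May 25, 1781: 30 days (April has 30).
May 25, 1781 → Jun 25, 1781: 31 days (May has 31).
Jun 25, 1781 → Jul 14, 1781: 19 days.
Total: 6075 days.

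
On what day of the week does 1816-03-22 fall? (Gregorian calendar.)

Friday

Doomsday rule: the anchor day for the 1800s is Friday. For year 16: 16÷12 = 1 r 4, and 4÷4 = 1, so 1+4+1 = 6.
Friday + 6 ≡ Thursday — that's 1816's doomsday.
In March the doomsday date is Mar 14.
Mar 22 is 8 days after Mar 14; 8 mod 7 = 1, so Thursday + 1 = Friday.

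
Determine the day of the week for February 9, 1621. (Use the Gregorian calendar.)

Tuesday

Doomsday rule: the anchor day for the 1600s is Tuesday. For year 21: 21÷12 = 1 r 9, and 9÷4 = 2, so 1+9+2 = 12.
Tuesday + 12 ≡ Sunday — that's 1621's doomsday.
In February the doomsday date is Feb 28 (1621 is not a leap year).
Feb 9 is 19 days before Feb 28; 19 mod 7 = 5, so Sunday − 5 = Tuesday.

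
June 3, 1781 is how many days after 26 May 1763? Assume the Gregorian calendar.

6583

May 26, 1763 → May 26, 1764: 366 days (Feb 29, 1764 is in that span).
May 26, 1764 → May 26, 1765: 365 days.
May 26, 1765 → May 26, 1766: 365 days.
May 26, 1766 → May 26, 1767: 365 days.
May 26, 1767 → May 26, 1768: 366 days (Feb 29, 1768 is in that span).
May 26, 1768 → May 26, 1769: 365 days.
May 26, 1769 → May 26, 1770: 365 days.
May 26, 1770 → May 26, 1771: 365 days.
May 26, 1771 → May 26, 1772: 366 days (Feb 29, 1772 is in that span).
May 26, 1772 → May 26, 1773: 365 days.
May 26, 1773 → May 26, 1774: 365 days.
May 26, 1774 → May 26, 1775: 365 days.
May 26, 1775 → May 26, 1776: 366 days (Feb 29, 1776 is in that span).
May 26, 1776 → May 26, 1777: 365 days.
May 26, 1777 → May 26, 1778: 365 days.
May 26, 1778 → May 26, 1779: 365 days.
May 26, 1779 → May 26, 1780: 366 days (Feb 29, 1780 is in that span).
May 26, 1780 → Jun 26, 1780: 31 days (May has 31).
Jun 26, 1780 → Jul 26, 1780: 30 days (June has 30).
Jul 26, 1780 → Aug 26, 1780: 31 days (July has 31).
Aug 26, 1780 → Sep 26, 1780: 31 days (August has 31).
Sep 26, 1780 → Oct 26, 1780: 30 days (September has 30).
Oct 26, 1780 → Nov 26, 1780: 31 days (October has 31).
Nov 26, 1780 → Dec 26, 1780: 30 days (November has 30).
Dec 26, 1780 → Jan 26, 1781: 31 days (December has 31).
Jan 26, 1781 → Feb 26, 1781: 31 days (January has 31).
Feb 26, 1781 → Mar 26, 1781: 28 days (February has 28).
Mar 26, 1781 → Apr 26, 1781: 31 days (March has 31).
Apr 26, 1781 → May 26, 1781: 30 days (April has 30).
May 26, 1781 → Jun 3, 1781: 8 days.
Total: 6583 days.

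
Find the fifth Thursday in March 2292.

March 31, 2292

March 1, 2292 is a Tuesday.
The first Thursday is therefore March 3 (2 days later).
The fifth Thursday is 3 + 4×7 = March 31.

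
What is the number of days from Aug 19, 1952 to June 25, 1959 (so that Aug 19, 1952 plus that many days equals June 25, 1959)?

Aug 19, 1952 → Aug 19, 1953: 365 days.
Aug 19, 1953 → Aug 19, 1954: 365 days.
Aug 19, 1954 → Aug 19, 1955: 365 days.
Aug 19, 1955 → Aug 19, 1956: 366 days (Feb 29, 1956 is in that span).
Aug 19, 1956 → Aug 19, 1957: 365 days.
Aug 19, 1957 → Aug 19, 1958: 365 days.
Aug 19, 1958 → Sep 19, 1958: 31 days (August has 31).
Sep 19, 1958 → Oct 19, 1958: 30 days (September has 30).
Oct 19, 1958 → Nov 19, 1958: 31 days (October has 31).
Nov 19, 1958 → Dec 19, 1958: 30 days (November has 30).
Dec 19, 1958 → Jan 19, 1959: 31 days (December has 31).
Jan 19, 1959 → Feb 19, 1959: 31 days (January has 31).
Feb 19, 1959 → Mar 19, 1959: 28 days (February has 28).
Mar 19, 1959 → Apr 19, 1959: 31 days (March has 31).
Apr 19, 1959 → May 19, 1959: 30 days (April has 30).
May 19, 1959 → Jun 19, 1959: 31 days (May has 31).
Jun 19, 1959 → Jun 25, 1959: 6 days.
Total: 2501 days.

2501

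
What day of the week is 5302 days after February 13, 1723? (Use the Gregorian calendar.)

Tuesday

First find the weekday of Feb 13, 1723. Doomsday rule: the anchor day for the 1700s is Sunday. For year 23: 23÷12 = 1 r 11, and 11÷4 = 2, so 1+11+2 = 14.
Sunday + 14 ≡ Sunday — that's 1723's doomsday.
In February the doomsday date is Feb 28 (1723 is not a leap year).
Feb 13 is 15 days before Feb 28; 15 mod 7 = 1, so Sunday − 1 = Saturday.
5302 mod 7 = 3, so 5302 days after a Saturday is Saturday + 3 = Tuesday.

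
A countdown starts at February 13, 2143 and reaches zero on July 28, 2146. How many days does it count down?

1261

Feb 13, 2143 → Feb 13, 2144: 365 days.
Feb 13, 2144 → Feb 13, 2145: 366 days (Feb 29, 2144 is in that span).
Feb 13, 2145 → Feb 13, 2146: 365 days.
Feb 13, 2146 → Mar 13, 2146: 28 days (February has 28).
Mar 13, 2146 → Apr 13, 2146: 31 days (March has 31).
Apr 13, 2146 → May 13, 2146: 30 days (April has 30).
May 13, 2146 → Jun 13, 2146: 31 days (May has 31).
Jun 13, 2146 → Jul 13, 2146: 30 days (June has 30).
Jul 13, 2146 → Jul 28, 2146: 15 days.
Total: 1261 days.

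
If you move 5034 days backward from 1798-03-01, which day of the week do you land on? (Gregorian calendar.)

Wednesday

First find the weekday of Mar 1, 1798. Doomsday rule: the anchor day for the 1700s is Sunday. For year 98: 98÷12 = 8 r 2, and 2÷4 = 0, so 8+2+0 = 10.
Sunday + 10 ≡ Wednesday — that's 1798's doomsday.
In March the doomsday date is Mar 14.
Mar 1 is 13 days before Mar 14; 13 mod 7 = 6, so Wednesday − 6 = Thursday.
5034 mod 7 = 1, so 5034 days before a Thursday is Thursday − 1 = Wednesday.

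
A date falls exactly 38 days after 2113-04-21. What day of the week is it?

Monday

First find the weekday of Apr 21, 2113. Doomsday rule: the anchor day for the 2100s is Sunday. For year 13: 13÷12 = 1 r 1, and 1÷4 = 0, so 1+1+0 = 2.
Sunday + 2 ≡ Tuesday — that's 2113's doomsday.
In April the doomsday date is Apr 4.
Apr 21 is 17 days after Apr 4; 17 mod 7 = 3, so Tuesday + 3 = Friday.
38 mod 7 = 3, so 38 days after a Friday is Friday + 3 = Monday.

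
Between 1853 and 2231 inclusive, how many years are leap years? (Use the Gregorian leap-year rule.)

91

Multiples of 4 in [1853,2231]: 94.
Of those, multiples of 100: 4 (not leap unless ÷400).
Multiples of 400: 1.
Leap years = 94 − 4 + 1 = 91.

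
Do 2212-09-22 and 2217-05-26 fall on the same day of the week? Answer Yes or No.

No

From Sep 22, 2212 to May 26, 2217 is 1707 days.
1707 mod 7 = 6, so they are different weekdays.
(Sep 22, 2212 is a Tuesday; May 26, 2217 is a Monday.)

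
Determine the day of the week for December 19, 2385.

Thursday

Doomsday rule: the anchor day for the 2300s is Wednesday. For year 85: 85÷12 = 7 r 1, and 1÷4 = 0, so 7+1+0 = 8.
Wednesday + 8 ≡ Thursday — that's 2385's doomsday.
In December the doomsday date is Dec 12.
Dec 19 is 7 days after Dec 12; 7 mod 7 = 0, so Thursday + 0 = Thursday.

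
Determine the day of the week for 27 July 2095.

January 1, 2095 is a Saturday.
Jan 1, 2095 → Feb 1, 2095: 31 days (January has 31).
Feb 1, 2095 → Mar 1, 2095: 28 days (February has 28).
Mar 1, 2095 → Apr 1, 2095: 31 days (March has 31).
Apr 1, 2095 → May 1, 2095: 30 days (April has 30).
May 1, 2095 → Jun 1, 2095: 31 days (May has 31).
Jun 1, 2095 → Jul 1, 2095: 30 days (June has 30).
Jul 1, 2095 → Jul 27, 2095: 26 days.
Total: 207 days.
207 mod 7 = 4, so Saturday + 4 = Wednesday.

Wednesday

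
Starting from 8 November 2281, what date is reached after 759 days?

December 7, 2283

+365 (one year) → Nov 8, 2282 (394 left).
Nov has 30 days: +23 → Dec 1, 2282 (371 left).
Dec has 31 days: +31 → Jan 1, 2283 (340 left).
Jan has 31 days: +31 → Feb 1, 2283 (309 left).
Feb has 28 days: +28 → Mar 1, 2283 (281 left).
Mar has 31 days: +31 → Apr 1, 2283 (250 left).
Apr has 30 days: +30 → May 1, 2283 (220 left).
May has 31 days: +31 → Jun 1, 2283 (189 left).
Jun has 30 days: +30 → Jul 1, 2283 (159 left).
Jul has 31 days: +31 → Aug 1, 2283 (128 left).
Aug has 31 days: +31 → Sep 1, 2283 (97 left).
Sep has 30 days: +30 → Oct 1, 2283 (67 left).
Oct has 31 days: +31 → Nov 1, 2283 (36 left).
Nov has 30 days: +30 → Dec 1, 2283 (6 left).
+6 → Dec 7, 2283.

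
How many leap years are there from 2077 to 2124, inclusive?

11

Multiples of 4 in [2077,2124]: 12.
Of those, multiples of 100: 1 (not leap unless ÷400).
Multiples of 400: 0.
Leap years = 12 − 1 + 0 = 11.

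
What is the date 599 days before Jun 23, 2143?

November 1, 2141

−365 (one year) → Jun 23, 2142 (234 left).
−23 → May 31, 2142 (end of May, 31 days; 211 left).
−31 → Apr 30, 2142 (end of Apr, 30 days; 180 left).
−30 → Mar 31, 2142 (end of Mar, 31 days; 150 left).
−31 → Feb 28, 2142 (end of Feb, 28 days; 119 left).
−28 → Jan 31, 2142 (end of Jan, 31 days; 91 left).
−31 → Dec 31, 2141 (end of Dec, 31 days; 60 left).
−31 → Nov 30, 2141 (end of Nov, 30 days; 29 left).
−29 → Nov 1, 2141.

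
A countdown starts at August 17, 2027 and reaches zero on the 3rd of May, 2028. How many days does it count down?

Aug 17, 2027 → Sep 17, 2027: 31 days (August has 31).
Sep 17, 2027 → Oct 17, 2027: 30 days (September has 30).
Oct 17, 2027 → Nov 17, 2027: 31 days (October has 31).
Nov 17, 2027 → Dec 17, 2027: 30 days (November has 30).
Dec 17, 2027 → Jan 17, 2028: 31 days (December has 31).
Jan 17, 2028 → Feb 17, 2028: 31 days (January has 31).
Feb 17, 2028 → Mar 17, 2028: 29 days (February has 29).
Mar 17, 2028 → Apr 17, 2028: 31 days (March has 31).
Apr 17, 2028 → May 3, 2028: 16 days.
Total: 260 days.

260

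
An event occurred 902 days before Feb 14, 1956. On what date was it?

August 26, 1953

−365 (one year) → Feb 14, 1955 (537 left).
−365 (one year) → Feb 14, 1954 (172 left).
−14 → Jan 31, 1954 (end of Jan, 31 days; 158 left).
−31 → Dec 31, 1953 (end of Dec, 31 days; 127 left).
−31 → Nov 30, 1953 (end of Nov, 30 days; 96 left).
−30 → Oct 31, 1953 (end of Oct, 31 days; 66 left).
−31 → Sep 30, 1953 (end of Sep, 30 days; 35 left).
−30 → Aug 31, 1953 (end of Aug, 31 days; 5 left).
−5 → Aug 26, 1953.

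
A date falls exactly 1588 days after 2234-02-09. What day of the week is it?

Feb 9, 2234 is a Sunday.
1588 mod 7 = 6, so 1588 days after a Sunday is Sunday + 6 = Saturday.

Saturday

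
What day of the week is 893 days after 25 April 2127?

Tuesday

First find the weekday of Apr 25, 2127. Doomsday rule: the anchor day for the 2100s is Sunday. For year 27: 27÷12 = 2 r 3, and 3÷4 = 0, so 2+3+0 = 5.
Sunday + 5 ≡ Friday — that's 2127's doomsday.
In April the doomsday date is Apr 4.
Apr 25 is 21 days after Apr 4; 21 mod 7 = 0, so Friday + 0 = Friday.
893 mod 7 = 4, so 893 days after a Friday is Friday + 4 = Tuesday.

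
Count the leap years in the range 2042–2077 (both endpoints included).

Multiples of 4 in [2042,2077]: 9.
Of those, multiples of 100: 0 (not leap unless ÷400).
Multiples of 400: 0.
Leap years = 9 − 0 + 0 = 9.

9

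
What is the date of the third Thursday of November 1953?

November 19, 1953

November 1, 1953 is a Sunday.
The first Thursday is therefore November 5 (4 days later).
The third Thursday is 5 + 2×7 = November 19.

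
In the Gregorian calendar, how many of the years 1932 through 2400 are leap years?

Multiples of 4 in [1932,2400]: 118.
Of those, multiples of 100: 5 (not leap unless ÷400).
Multiples of 400: 2.
Leap years = 118 − 5 + 2 = 115.

115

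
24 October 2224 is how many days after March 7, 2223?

Mar 7, 2223 → Mar 7, 2224: 366 days (Feb 29, 2224 is in that span).
Mar 7, 2224 → Apr 7, 2224: 31 days (March has 31).
Apr 7, 2224 → May 7, 2224: 30 days (April has 30).
May 7, 2224 → Jun 7, 2224: 31 days (May has 31).
Jun 7, 2224 → Jul 7, 2224: 30 days (June has 30).
Jul 7, 2224 → Aug 7, 2224: 31 days (July has 31).
Aug 7, 2224 → Sep 7, 2224: 31 days (August has 31).
Sep 7, 2224 → Oct 7, 2224: 30 days (September has 30).
Oct 7, 2224 → Oct 24, 2224: 17 days.
Total: 597 days.

597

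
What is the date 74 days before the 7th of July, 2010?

April 24, 2010

−7 → Jun 30, 2010 (end of Jun, 30 days; 67 left).
−30 → May 31, 2010 (end of May, 31 days; 37 left).
−31 → Apr 30, 2010 (end of Apr, 30 days; 6 left).
−6 → Apr 24, 2010.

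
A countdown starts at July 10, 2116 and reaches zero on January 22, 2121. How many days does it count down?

1657

Jul 10, 2116 → Jul 10, 2117: 365 days.
Jul 10, 2117 → Jul 10, 2118: 365 days.
Jul 10, 2118 → Jul 10, 2119: 365 days.
Jul 10, 2119 → Jul 10, 2120: 366 days (Feb 29, 2120 is in that span).
Jul 10, 2120 → Aug 10, 2120: 31 days (July has 31).
Aug 10, 2120 → Sep 10, 2120: 31 days (August has 31).
Sep 10, 2120 → Oct 10, 2120: 30 days (September has 30).
Oct 10, 2120 → Nov 10, 2120: 31 days (October has 31).
Nov 10, 2120 → Dec 10, 2120: 30 days (November has 30).
Dec 10, 2120 → Jan 10, 2121: 31 days (December has 31).
Jan 10, 2121 → Jan 22, 2121: 12 days.
Total: 1657 days.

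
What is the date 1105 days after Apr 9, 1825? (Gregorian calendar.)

+365 (one year) → Apr 9, 1826 (740 left).
+365 (one year) → Apr 9, 1827 (375 left).
Apr has 30 days: +22 → May 1, 1827 (353 left).
May has 31 days: +31 → Jun 1, 1827 (322 left).
Jun has 30 days: +30 → Jul 1, 1827 (292 left).
Jul has 31 days: +31 → Aug 1, 1827 (261 left).
Aug has 31 days: +31 → Sep 1, 1827 (230 left).
Sep has 30 days: +30 → Oct 1, 1827 (200 left).
Oct has 31 days: +31 → Nov 1, 1827 (169 left).
Nov has 30 days: +30 → Dec 1, 1827 (139 left).
Dec has 31 days: +31 → Jan 1, 1828 (108 left).
Jan has 31 days: +31 → Feb 1, 1828 (77 left).
Feb has 29 days: +29 → Mar 1, 1828 (48 left).
Mar has 31 days: +31 → Apr 1, 1828 (17 left).
+17 → Apr 18, 1828.

April 18, 1828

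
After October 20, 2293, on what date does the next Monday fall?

October 23, 2293

Oct 20, 2293 is a Friday.
From Friday to the next Monday is 3 days.
Oct 20, 2293 + 3 = Oct 23, 2293.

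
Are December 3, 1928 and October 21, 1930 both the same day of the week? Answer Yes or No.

From Dec 3, 1928 to Oct 21, 1930 is 687 days.
687 mod 7 = 1, so they are different weekdays.
(Dec 3, 1928 is a Monday; Oct 21, 1930 is a Tuesday.)

No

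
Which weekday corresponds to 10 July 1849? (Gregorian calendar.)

Doomsday rule: the anchor day for the 1800s is Friday. For year 49: 49÷12 = 4 r 1, and 1÷4 = 0, so 4+1+0 = 5.
Friday + 5 ≡ Wednesday — that's 1849's doomsday.
In July the doomsday date is Jul 11.
Jul 10 is 1 day before Jul 11; 1 mod 7 = 1, so Wednesday − 1 = Tuesday.

Tuesday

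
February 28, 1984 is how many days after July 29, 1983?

Jul 29, 1983 → Aug 29, 1983: 31 days (July has 31).
Aug 29, 1983 → Sep 29, 1983: 31 days (August has 31).
Sep 29, 1983 → Oct 29, 1983: 30 days (September has 30).
Oct 29, 1983 → Nov 29, 1983: 31 days (October has 31).
Nov 29, 1983 → Dec 29, 1983: 30 days (November has 30).
Dec 29, 1983 → Jan 29, 1984: 31 days (December has 31).
Jan 29, 1984 → Feb 28, 1984: 30 days.
Total: 214 days.

214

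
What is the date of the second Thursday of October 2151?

October 1, 2151 is a Friday.
The first Thursday is therefore October 7 (6 days later).
The second Thursday is 7 + 1×7 = October 14.

October 14, 2151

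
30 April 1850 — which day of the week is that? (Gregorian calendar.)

Tuesday

January 1, 1850 is a Tuesday.
Jan 1, 1850 → Feb 1, 1850: 31 days (January has 31).
Feb 1, 1850 → Mar 1, 1850: 28 days (February has 28).
Mar 1, 1850 → Apr 1, 1850: 31 days (March has 31).
Apr 1, 1850 → Apr 30, 1850: 29 days.
Total: 119 days.
119 mod 7 = 0, so Tuesday + 0 = Tuesday.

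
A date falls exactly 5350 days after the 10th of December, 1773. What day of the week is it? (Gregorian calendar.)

Dec 10, 1773 is a Friday.
5350 mod 7 = 2, so 5350 days after a Friday is Friday + 2 = Sunday.

Sunday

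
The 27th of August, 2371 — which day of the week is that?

Friday

Doomsday rule: the anchor day for the 2300s is Wednesday. For year 71: 71÷12 = 5 r 11, and 11÷4 = 2, so 5+11+2 = 18.
Wednesday + 18 ≡ Sunday — that's 2371's doomsday.
In August the doomsday date is Aug 8.
Aug 27 is 19 days after Aug 8; 19 mod 7 = 5, so Sunday + 5 = Friday.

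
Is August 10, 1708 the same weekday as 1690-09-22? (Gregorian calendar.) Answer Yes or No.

From Sep 22, 1690 to Aug 10, 1708 is 6531 days.
6531 mod 7 = 0, so they are the same weekday.
(Sep 22, 1690 is a Friday; Aug 10, 1708 is a Friday.)

Yes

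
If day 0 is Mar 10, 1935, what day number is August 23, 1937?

Mar 10, 1935 → Mar 10, 1936: 366 days (Feb 29, 1936 is in that span).
Mar 10, 1936 → Mar 10, 1937: 365 days.
Mar 10, 1937 → Apr 10, 1937: 31 days (March has 31).
Apr 10, 1937 → May 10, 1937: 30 days (April has 30).
May 10, 1937 → Jun 10, 1937: 31 days (May has 31).
Jun 10, 1937 → Jul 10, 1937: 30 days (June has 30).
Jul 10, 1937 → Aug 10, 1937: 31 days (July has 31).
Aug 10, 1937 → Aug 23, 1937: 13 days.
Total: 897 days.

897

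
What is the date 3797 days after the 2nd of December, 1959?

April 25, 1970

+366 (one year; includes Feb 29, 1960) → Dec 2, 1960 (3431 left).
+365 (one year) → Dec 2, 1961 (3066 left).
+365 (one year) → Dec 2, 1962 (2701 left).
+365 (one year) → Dec 2, 1963 (2336 left).
+366 (one year; includes Feb 29, 1964) → Dec 2, 1964 (1970 left).
+365 (one year) → Dec 2, 1965 (1605 left).
+365 (one year) → Dec 2, 1966 (1240 left).
+365 (one year) → Dec 2, 1967 (875 left).
+366 (one year; includes Feb 29, 1968) → Dec 2, 1968 (509 left).
+365 (one year) → Dec 2, 1969 (144 left).
Dec has 31 days: +30 → Jan 1, 1970 (114 left).
Jan has 31 days: +31 → Feb 1, 1970 (83 left).
Feb has 28 days: +28 → Mar 1, 1970 (55 left).
Mar has 31 days: +31 → Apr 1, 1970 (24 left).
+24 → Apr 25, 1970.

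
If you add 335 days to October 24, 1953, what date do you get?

Oct has 31 days: +8 → Nov 1, 1953 (327 left).
Nov has 30 days: +30 → Dec 1, 1953 (297 left).
Dec has 31 days: +31 → Jan 1, 1954 (266 left).
Jan has 31 days: +31 → Feb 1, 1954 (235 left).
Feb has 28 days: +28 → Mar 1, 1954 (207 left).
Mar has 31 days: +31 → Apr 1, 1954 (176 left).
Apr has 30 days: +30 → May 1, 1954 (146 left).
May has 31 days: +31 → Jun 1, 1954 (115 left).
Jun has 30 days: +30 → Jul 1, 1954 (85 left).
Jul has 31 days: +31 → Aug 1, 1954 (54 left).
Aug has 31 days: +31 → Sep 1, 1954 (23 left).
+23 → Sep 24, 1954.

September 24, 1954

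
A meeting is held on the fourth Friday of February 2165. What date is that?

February 22, 2165

February 1, 2165 is a Friday.
The first Friday is therefore February 1 (same day).
The fourth Friday is 1 + 3×7 = February 22.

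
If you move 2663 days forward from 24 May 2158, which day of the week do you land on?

Saturday

First find the weekday of May 24, 2158. Doomsday rule: the anchor day for the 2100s is Sunday. For year 58: 58÷12 = 4 r 10, and 10÷4 = 2, so 4+10+2 = 16.
Sunday + 16 ≡ Tuesday — that's 2158's doomsday.
In May the doomsday date is May 9.
May 24 is 15 days after May 9; 15 mod 7 = 1, so Tuesday + 1 = Wednesday.
2663 mod 7 = 3, so 2663 days after a Wednesday is Wednesday + 3 = Saturday.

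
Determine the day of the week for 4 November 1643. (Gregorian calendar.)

Wednesday

Doomsday rule: the anchor day for the 1600s is Tuesday. For year 43: 43÷12 = 3 r 7, and 7÷4 = 1, so 3+7+1 = 11.
Tuesday + 11 ≡ Saturday — that's 1643's doomsday.
In November the doomsday date is Nov 7.
Nov 4 is 3 days before Nov 7; 3 mod 7 = 3, so Saturday − 3 = Wednesday.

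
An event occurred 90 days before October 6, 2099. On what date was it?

July 8, 2099

−6 → Sep 30, 2099 (end of Sep, 30 days; 84 left).
−30 → Aug 31, 2099 (end of Aug, 31 days; 54 left).
−31 → Jul 31, 2099 (end of Jul, 31 days; 23 left).
−23 → Jul 8, 2099.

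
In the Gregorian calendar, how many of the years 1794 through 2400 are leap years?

Multiples of 4 in [1794,2400]: 152.
Of those, multiples of 100: 7 (not leap unless ÷400).
Multiples of 400: 2.
Leap years = 152 − 7 + 2 = 147.

147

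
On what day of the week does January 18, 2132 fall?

Friday

Doomsday rule: the anchor day for the 2100s is Sunday. For year 32: 32÷12 = 2 r 8, and 8÷4 = 2, so 2+8+2 = 12.
Sunday + 12 ≡ Friday — that's 2132's doomsday.
In January the doomsday date is Jan 4 (2132 is a leap year (divisible by 4)).
Jan 18 is 14 days after Jan 4; 14 mod 7 = 0, so Friday + 0 = Friday.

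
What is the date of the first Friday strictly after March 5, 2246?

March 6, 2246

Mar 5, 2246 is a Thursday.
From Thursday to the next Friday is 1 day.
Mar 5, 2246 + 1 = Mar 6, 2246.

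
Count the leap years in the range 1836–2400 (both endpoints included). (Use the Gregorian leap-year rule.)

Multiples of 4 in [1836,2400]: 142.
Of those, multiples of 100: 6 (not leap unless ÷400).
Multiples of 400: 2.
Leap years = 142 − 6 + 2 = 138.

138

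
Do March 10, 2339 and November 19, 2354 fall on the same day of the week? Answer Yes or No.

Yes

From Mar 10, 2339 to Nov 19, 2354 is 5733 days.
5733 mod 7 = 0, so they are the same weekday.
(Mar 10, 2339 is a Friday; Nov 19, 2354 is a Friday.)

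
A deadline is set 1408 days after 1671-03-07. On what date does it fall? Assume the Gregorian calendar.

+366 (one year; includes Feb 29, 1672) → Mar 7, 1672 (1042 left).
+365 (one year) → Mar 7, 1673 (677 left).
+365 (one year) → Mar 7, 1674 (312 left).
Mar has 31 days: +25 → Apr 1, 1674 (287 left).
Apr has 30 days: +30 → May 1, 1674 (257 left).
May has 31 days: +31 → Jun 1, 1674 (226 left).
Jun has 30 days: +30 → Jul 1, 1674 (196 left).
Jul has 31 days: +31 → Aug 1, 1674 (165 left).
Aug has 31 days: +31 → Sep 1, 1674 (134 left).
Sep has 30 days: +30 → Oct 1, 1674 (104 left).
Oct has 31 days: +31 → Nov 1, 1674 (73 left).
Nov has 30 days: +30 → Dec 1, 1674 (43 left).
Dec has 31 days: +31 → Jan 1, 1675 (12 left).
+12 → Jan 13, 1675.

January 13, 1675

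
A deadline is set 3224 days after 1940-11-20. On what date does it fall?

+365 (one year) → Nov 20, 1941 (2859 left).
+365 (one year) → Nov 20, 1942 (2494 left).
+365 (one year) → Nov 20, 1943 (2129 left).
+366 (one year; includes Feb 29, 1944) → Nov 20, 1944 (1763 left).
+365 (one year) → Nov 20, 1945 (1398 left).
+365 (one year) → Nov 20, 1946 (1033 left).
+365 (one year) → Nov 20, 1947 (668 left).
+366 (one year; includes Feb 29, 1948) → Nov 20, 1948 (302 left).
Nov has 30 days: +11 → Dec 1, 1948 (291 left).
Dec has 31 days: +31 → Jan 1, 1949 (260 left).
Jan has 31 days: +31 → Feb 1, 1949 (229 left).
Feb has 28 days: +28 → Mar 1, 1949 (201 left).
Mar has 31 days: +31 → Apr 1, 1949 (170 left).
Apr has 30 days: +30 → May 1, 1949 (140 left).
May has 31 days: +31 → Jun 1, 1949 (109 left).
Jun has 30 days: +30 → Jul 1, 1949 (79 left).
Jul has 31 days: +31 → Aug 1, 1949 (48 left).
Aug has 31 days: +31 → Sep 1, 1949 (17 left).
+17 → Sep 18, 1949.

September 18, 1949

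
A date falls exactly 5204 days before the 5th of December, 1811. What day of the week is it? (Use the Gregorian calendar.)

Monday

First find the weekday of Dec 5, 1811. Doomsday rule: the anchor day for the 1800s is Friday. For year 11: 11÷12 = 0 r 11, and 11÷4 = 2, so 0+11+2 = 13.
Friday + 13 ≡ Thursday — that's 1811's doomsday.
In December the doomsday date is Dec 12.
Dec 5 is 7 days before Dec 12; 7 mod 7 = 0, so Thursday − 0 = Thursday.
5204 mod 7 = 3, so 5204 days before a Thursday is Thursday − 3 = Monday.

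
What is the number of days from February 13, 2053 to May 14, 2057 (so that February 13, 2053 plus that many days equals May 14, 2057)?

1551

Feb 13, 2053 → Feb 13, 2054: 365 days.
Feb 13, 2054 → Feb 13, 2055: 365 days.
Feb 13, 2055 → Feb 13, 2056: 365 days.
Feb 13, 2056 → Feb 13, 2057: 366 days (Feb 29, 2056 is in that span).
Feb 13, 2057 → Mar 13, 2057: 28 days (February has 28).
Mar 13, 2057 → Apr 13, 2057: 31 days (March has 31).
Apr 13, 2057 → May 13, 2057: 30 days (April has 30).
May 13, 2057 → May 14, 2057: 1 days.
Total: 1551 days.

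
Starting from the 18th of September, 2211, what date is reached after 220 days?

Sep has 30 days: +13 → Oct 1, 2211 (207 left).
Oct has 31 days: +31 → Nov 1, 2211 (176 left).
Nov has 30 days: +30 → Dec 1, 2211 (146 left).
Dec has 31 days: +31 → Jan 1, 2212 (115 left).
Jan has 31 days: +31 → Feb 1, 2212 (84 left).
Feb has 29 days: +29 → Mar 1, 2212 (55 left).
Mar has 31 days: +31 → Apr 1, 2212 (24 left).
+24 → Apr 25, 2212.

April 25, 2212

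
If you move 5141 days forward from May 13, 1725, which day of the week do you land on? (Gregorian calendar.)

May 13, 1725 is a Sunday.
5141 mod 7 = 3, so 5141 days after a Sunday is Sunday + 3 = Wednesday.

Wednesday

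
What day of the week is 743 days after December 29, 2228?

Dec 29, 2228 is a Monday.
743 mod 7 = 1, so 743 days after a Monday is Monday + 1 = Tuesday.

Tuesday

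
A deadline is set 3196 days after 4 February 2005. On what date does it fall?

November 5, 2013

+365 (one year) → Feb 4, 2006 (2831 left).
+365 (one year) → Feb 4, 2007 (2466 left).
+365 (one year) → Feb 4, 2008 (2101 left).
+366 (one year; includes Feb 29, 2008) → Feb 4, 2009 (1735 left).
+365 (one year) → Feb 4, 2010 (1370 left).
+365 (one year) → Feb 4, 2011 (1005 left).
+365 (one year) → Feb 4, 2012 (640 left).
+366 (one year; includes Feb 29, 2012) → Feb 4, 2013 (274 left).
Feb has 28 days: +25 → Mar 1, 2013 (249 left).
Mar has 31 days: +31 → Apr 1, 2013 (218 left).
Apr has 30 days: +30 → May 1, 2013 (188 left).
May has 31 days: +31 → Jun 1, 2013 (157 left).
Jun has 30 days: +30 → Jul 1, 2013 (127 left).
Jul has 31 days: +31 → Aug 1, 2013 (96 left).
Aug has 31 days: +31 → Sep 1, 2013 (65 left).
Sep has 30 days: +30 → Oct 1, 2013 (35 left).
Oct has 31 days: +31 → Nov 1, 2013 (4 left).
+4 → Nov 5, 2013.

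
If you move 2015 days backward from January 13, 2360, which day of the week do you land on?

Thursday

First find the weekday of Jan 13, 2360. Doomsday rule: the anchor day for the 2300s is Wednesday. For year 60: 60÷12 = 5 r 0, and 0÷4 = 0, so 5+0+0 = 5.
Wednesday + 5 ≡ Monday — that's 2360's doomsday.
In January the doomsday date is Jan 4 (2360 is a leap year (divisible by 4)).
Jan 13 is 9 days after Jan 4; 9 mod 7 = 2, so Monday + 2 = Wednesday.
2015 mod 7 = 6, so 2015 days before a Wednesday is Wednesday − 6 = Thursday.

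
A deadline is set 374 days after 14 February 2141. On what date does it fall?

February 23, 2142

Feb has 28 days: +15 → Mar 1, 2141 (359 left).
Mar has 31 days: +31 → Apr 1, 2141 (328 left).
Apr has 30 days: +30 → May 1, 2141 (298 left).
May has 31 days: +31 → Jun 1, 2141 (267 left).
Jun has 30 days: +30 → Jul 1, 2141 (237 left).
Jul has 31 days: +31 → Aug 1, 2141 (206 left).
Aug has 31 days: +31 → Sep 1, 2141 (175 left).
Sep has 30 days: +30 → Oct 1, 2141 (145 left).
Oct has 31 days: +31 → Nov 1, 2141 (114 left).
Nov has 30 days: +30 → Dec 1, 2141 (84 left).
Dec has 31 days: +31 → Jan 1, 2142 (53 left).
Jan has 31 days: +31 → Feb 1, 2142 (22 left).
+22 → Feb 23, 2142.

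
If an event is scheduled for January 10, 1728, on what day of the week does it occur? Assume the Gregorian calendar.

Doomsday rule: the anchor day for the 1700s is Sunday. For year 28: 28÷12 = 2 r 4, and 4÷4 = 1, so 2+4+1 = 7.
Sunday + 7 ≡ Sunday — that's 1728's doomsday.
In January the doomsday date is Jan 4 (1728 is a leap year (divisible by 4)).
Jan 10 is 6 days after Jan 4; 6 mod 7 = 6, so Sunday + 6 = Saturday.

Saturday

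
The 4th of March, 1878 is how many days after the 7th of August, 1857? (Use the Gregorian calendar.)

7514

Aug 7, 1857 → Aug 7, 1858: 365 days.
Aug 7, 1858 → Aug 7, 1859: 365 days.
Aug 7, 1859 → Aug 7, 1860: 366 days (Feb 29, 1860 is in that span).
Aug 7, 1860 → Aug 7, 1861: 365 days.
Aug 7, 1861 → Aug 7, 1862: 365 days.
Aug 7, 1862 → Aug 7, 1863: 365 days.
Aug 7, 1863 → Aug 7, 1864: 366 days (Feb 29, 1864 is in that span).
Aug 7, 1864 → Aug 7, 1865: 365 days.
Aug 7, 1865 → Aug 7, 1866: 365 days.
Aug 7, 1866 → Aug 7, 1867: 365 days.
Aug 7, 1867 → Aug 7, 1868: 366 days (Feb 29, 1868 is in that span).
Aug 7, 1868 → Aug 7, 1869: 365 days.
Aug 7, 1869 → Aug 7, 1870: 365 days.
Aug 7, 1870 → Aug 7, 1871: 365 days.
Aug 7, 1871 → Aug 7, 1872: 366 days (Feb 29, 1872 is in that span).
Aug 7, 1872 → Aug 7, 1873: 365 days.
Aug 7, 1873 → Aug 7, 1874: 365 days.
Aug 7, 1874 → Aug 7, 1875: 365 days.
Aug 7, 1875 → Aug 7, 1876: 366 days (Feb 29, 1876 is in that span).
Aug 7, 1876 → Aug 7, 1877: 365 days.
Aug 7, 1877 → Sep 7, 1877: 31 days (August has 31).
Sep 7, 1877 → Oct 7, 1877: 30 days (September has 30).
Oct 7, 1877 → Nov 7, 1877: 31 days (October has 31).
Nov 7, 1877 → Dec 7, 1877: 30 days (November has 30).
Dec 7, 1877 → Jan 7, 1878: 31 days (December has 31).
Jan 7, 1878 → Feb 7, 1878: 31 days (January has 31).
Feb 7, 1878 → Mar 4, 1878: 25 days.
Total: 7514 days.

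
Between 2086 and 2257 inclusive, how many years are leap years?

Multiples of 4 in [2086,2257]: 43.
Of those, multiples of 100: 2 (not leap unless ÷400).
Multiples of 400: 0.
Leap years = 43 − 2 + 0 = 41.

41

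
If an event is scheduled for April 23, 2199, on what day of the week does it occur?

Doomsday rule: the anchor day for the 2100s is Sunday. For year 99: 99÷12 = 8 r 3, and 3÷4 = 0, so 8+3+0 = 11.
Sunday + 11 ≡ Thursday — that's 2199's doomsday.
In April the doomsday date is Apr 4.
Apr 23 is 19 days after Apr 4; 19 mod 7 = 5, so Thursday + 5 = Tuesday.

Tuesday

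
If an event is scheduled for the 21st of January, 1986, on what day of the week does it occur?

Doomsday rule: the anchor day for the 1900s is Wednesday. For year 86: 86÷12 = 7 r 2, and 2÷4 = 0, so 7+2+0 = 9.
Wednesday + 9 ≡ Friday — that's 1986's doomsday.
In January the doomsday date is Jan 3 (1986 is not a leap year).
Jan 21 is 18 days after Jan 3; 18 mod 7 = 4, so Friday + 4 = Tuesday.

Tuesday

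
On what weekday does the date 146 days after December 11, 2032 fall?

Friday

Dec 11, 2032 is a Saturday.
146 mod 7 = 6, so 146 days after a Saturday is Saturday + 6 = Friday.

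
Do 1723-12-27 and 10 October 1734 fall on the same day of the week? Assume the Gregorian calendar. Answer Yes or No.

No

From Dec 27, 1723 to Oct 10, 1734 is 3940 days.
3940 mod 7 = 6, so they are different weekdays.
(Dec 27, 1723 is a Monday; Oct 10, 1734 is a Sunday.)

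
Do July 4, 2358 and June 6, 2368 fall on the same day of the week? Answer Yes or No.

From Jul 4, 2358 to Jun 6, 2368 is 3625 days.
3625 mod 7 = 6, so they are different weekdays.
(Jul 4, 2358 is a Friday; Jun 6, 2368 is a Thursday.)

No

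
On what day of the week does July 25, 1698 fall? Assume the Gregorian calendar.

Friday

Doomsday rule: the anchor day for the 1600s is Tuesday. For year 98: 98÷12 = 8 r 2, and 2÷4 = 0, so 8+2+0 = 10.
Tuesday + 10 ≡ Friday — that's 1698's doomsday.
In July the doomsday date is Jul 11.
Jul 25 is 14 days after Jul 11; 14 mod 7 = 0, so Friday + 0 = Friday.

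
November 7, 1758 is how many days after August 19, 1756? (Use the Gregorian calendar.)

810

Aug 19, 1756 → Aug 19, 1757: 365 days.
Aug 19, 1757 → Aug 19, 1758: 365 days.
Aug 19, 1758 → Sep 19, 1758: 31 days (August has 31).
Sep 19, 1758 → Oct 19, 1758: 30 days (September has 30).
Oct 19, 1758 → Nov 7, 1758: 19 days.
Total: 810 days.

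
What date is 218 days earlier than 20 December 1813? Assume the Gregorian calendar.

−20 → Nov 30, 1813 (end of Nov, 30 days; 198 left).
−30 → Oct 31, 1813 (end of Oct, 31 days; 168 left).
−31 → Sep 30, 1813 (end of Sep, 30 days; 137 left).
−30 → Aug 31, 1813 (end of Aug, 31 days; 107 left).
−31 → Jul 31, 1813 (end of Jul, 31 days; 76 left).
−31 → Jun 30, 1813 (end of Jun, 30 days; 45 left).
−30 → May 31, 1813 (end of May, 31 days; 15 left).
−15 → May 16, 1813.

May 16, 1813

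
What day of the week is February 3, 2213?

Wednesday

Doomsday rule: the anchor day for the 2200s is Friday. For year 13: 13÷12 = 1 r 1, and 1÷4 = 0, so 1+1+0 = 2.
Friday + 2 ≡ Sunday — that's 2213's doomsday.
In February the doomsday date is Feb 28 (2213 is not a leap year).
Feb 3 is 25 days before Feb 28; 25 mod 7 = 4, so Sunday − 4 = Wednesday.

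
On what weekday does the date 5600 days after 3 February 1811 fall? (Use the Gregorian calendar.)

Sunday

First find the weekday of Feb 3, 1811. Doomsday rule: the anchor day for the 1800s is Friday. For year 11: 11÷12 = 0 r 11, and 11÷4 = 2, so 0+11+2 = 13.
Friday + 13 ≡ Thursday — that's 1811's doomsday.
In February the doomsday date is Feb 28 (1811 is not a leap year).
Feb 3 is 25 days before Feb 28; 25 mod 7 = 4, so Thursday − 4 = Sunday.
5600 mod 7 = 0, so 5600 days after a Sunday is Sunday + 0 = Sunday.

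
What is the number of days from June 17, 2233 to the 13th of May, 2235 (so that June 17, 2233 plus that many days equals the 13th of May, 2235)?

695

Jun 17, 2233 → Jun 17, 2234: 365 days.
Jun 17, 2234 → Jul 17, 2234: 30 days (June has 30).
Jul 17, 2234 → Aug 17, 2234: 31 days (July has 31).
Aug 17, 2234 → Sep 17, 2234: 31 days (August has 31).
Sep 17, 2234 → Oct 17, 2234: 30 days (September has 30).
Oct 17, 2234 → Nov 17, 2234: 31 days (October has 31).
Nov 17, 2234 → Dec 17, 2234: 30 days (November has 30).
Dec 17, 2234 → Jan 17, 2235: 31 days (December has 31).
Jan 17, 2235 → Feb 17, 2235: 31 days (January has 31).
Feb 17, 2235 → Mar 17, 2235: 28 days (February has 28).
Mar 17, 2235 → Apr 17, 2235: 31 days (March has 31).
Apr 17, 2235 → May 13, 2235: 26 days.
Total: 695 days.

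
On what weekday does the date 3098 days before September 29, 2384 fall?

Tuesday

First find the weekday of Sep 29, 2384. Doomsday rule: the anchor day for the 2300s is Wednesday. For year 84: 84÷12 = 7 r 0, and 0÷4 = 0, so 7+0+0 = 7.
Wednesday + 7 ≡ Wednesday — that's 2384's doomsday.
In September the doomsday date is Sep 5.
Sep 29 is 24 days after Sep 5; 24 mod 7 = 3, so Wednesday + 3 = Saturday.
3098 mod 7 = 4, so 3098 days before a Saturday is Saturday − 4 = Tuesday.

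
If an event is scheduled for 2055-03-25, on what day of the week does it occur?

Thursday

January 1, 2055 is a Friday.
Jan 1, 2055 → Feb 1, 2055: 31 days (January has 31).
Feb 1, 2055 → Mar 1, 2055: 28 days (February has 28).
Mar 1, 2055 → Mar 25, 2055: 24 days.
Total: 83 days.
83 mod 7 = 6, so Friday + 6 = Thursday.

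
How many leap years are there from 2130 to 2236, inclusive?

26

Multiples of 4 in [2130,2236]: 27.
Of those, multiples of 100: 1 (not leap unless ÷400).
Multiples of 400: 0.
Leap years = 27 − 1 + 0 = 26.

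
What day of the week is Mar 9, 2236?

Doomsday rule: the anchor day for the 2200s is Friday. For year 36: 36÷12 = 3 r 0, and 0÷4 = 0, so 3+0+0 = 3.
Friday + 3 ≡ Monday — that's 2236's doomsday.
In March the doomsday date is Mar 14.
Mar 9 is 5 days before Mar 14; 5 mod 7 = 5, so Monday − 5 = Wednesday.

Wednesday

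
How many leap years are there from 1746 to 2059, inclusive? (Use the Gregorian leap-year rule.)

76

Multiples of 4 in [1746,2059]: 78.
Of those, multiples of 100: 3 (not leap unless ÷400).
Multiples of 400: 1.
Leap years = 78 − 3 + 1 = 76.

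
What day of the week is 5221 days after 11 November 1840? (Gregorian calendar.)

First find the weekday of Nov 11, 1840. Doomsday rule: the anchor day for the 1800s is Friday. For year 40: 40÷12 = 3 r 4, and 4÷4 = 1, so 3+4+1 = 8.
Friday + 8 ≡ Saturday — that's 1840's doomsday.
In November the doomsday date is Nov 7.
Nov 11 is 4 days after Nov 7; 4 mod 7 = 4, so Saturday + 4 = Wednesday.
5221 mod 7 = 6, so 5221 days after a Wednesday is Wednesday + 6 = Tuesday.

Tuesday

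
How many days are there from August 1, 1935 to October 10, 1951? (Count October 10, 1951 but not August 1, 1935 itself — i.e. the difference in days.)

5914

Aug 1, 1935 → Aug 1, 1936: 366 days (Feb 29, 1936 is in that span).
Aug 1, 1936 → Aug 1, 1937: 365 days.
Aug 1, 1937 → Aug 1, 1938: 365 days.
Aug 1, 1938 → Aug 1, 1939: 365 days.
Aug 1, 1939 → Aug 1, 1940: 366 days (Feb 29, 1940 is in that span).
Aug 1, 1940 → Aug 1, 1941: 365 days.
Aug 1, 1941 → Aug 1, 1942: 365 days.
Aug 1, 1942 → Aug 1, 1943: 365 days.
Aug 1, 1943 → Aug 1, 1944: 366 days (Feb 29, 1944 is in that span).
Aug 1, 1944 → Aug 1, 1945: 365 days.
Aug 1, 1945 → Aug 1, 1946: 365 days.
Aug 1, 1946 → Aug 1, 1947: 365 days.
Aug 1, 1947 → Aug 1, 1948: 366 days (Feb 29, 1948 is in that span).
Aug 1, 1948 → Aug 1, 1949: 365 days.
Aug 1, 1949 → Aug 1, 1950: 365 days.
Aug 1, 1950 → Aug 1, 1951: 365 days.
Aug 1, 1951 → Sep 1, 1951: 31 days (August has 31).
Sep 1, 1951 → Oct 1, 1951: 30 days (September has 30).
Oct 1, 1951 → Oct 10, 1951: 9 days.
Total: 5914 days.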